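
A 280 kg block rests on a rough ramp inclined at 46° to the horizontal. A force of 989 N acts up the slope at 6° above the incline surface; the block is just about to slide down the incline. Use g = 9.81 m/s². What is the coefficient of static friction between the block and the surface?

μ ≈ 0.550

On the verge of sliding down the incline, friction is at its maximum μN and acts up the slope.
Perpendicular to incline: N = W cos 46° − P sin 6° = 1908 − 103.4 = 1805 N.
Along incline: P cos 6° + μN = W sin 46° → μ = (W sin 46° − P cos 6°) / N = 0.5498.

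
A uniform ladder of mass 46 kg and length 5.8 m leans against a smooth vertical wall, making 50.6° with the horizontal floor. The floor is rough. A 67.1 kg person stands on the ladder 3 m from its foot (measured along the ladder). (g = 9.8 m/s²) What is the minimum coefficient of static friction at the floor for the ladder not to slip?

μ_min ≈ 0.419

ΣF_y = 0: N_floor = 46×9.8 + 67.1×9.8 = 1108.4 N.
Torques about the foot: N_wall · 5.8 sin 50.6° = 46×9.8×2.9 cos 50.6° + 67.1×9.8×3 cos 50.6° → N_wall = 464.53 N.
ΣF_x = 0: f_floor = N_wall = 464.53 N.
μ_min = f_floor / N_floor = 464.53 / 1108.4 = 0.4191.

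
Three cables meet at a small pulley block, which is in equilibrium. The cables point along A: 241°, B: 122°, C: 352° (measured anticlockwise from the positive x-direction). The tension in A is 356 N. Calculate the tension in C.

T_C ≈ 406 N

Resolve: ΣF_x = 356 cos 241° + T_B cos 122° + T_C cos 352° = 0.
        ΣF_y = 356 sin 241° + T_B sin 122° + T_C sin 352° = 0.
The known terms sum to (-172.6, -311.4) N, so -0.5299 T_B + 0.9903 T_C = 172.6 and 0.8480 T_B − 0.1392 T_C = 311.4.
Solving simultaneously: T_B = 433.9 N, T_C = 406.5 N.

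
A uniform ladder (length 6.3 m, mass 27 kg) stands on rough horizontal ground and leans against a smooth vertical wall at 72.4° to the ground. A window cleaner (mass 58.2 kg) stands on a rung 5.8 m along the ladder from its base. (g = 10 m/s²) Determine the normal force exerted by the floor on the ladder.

N_floor ≈ 852 N

ΣF_y = 0: N_floor = 27×10 + 58.2×10 = 852 N.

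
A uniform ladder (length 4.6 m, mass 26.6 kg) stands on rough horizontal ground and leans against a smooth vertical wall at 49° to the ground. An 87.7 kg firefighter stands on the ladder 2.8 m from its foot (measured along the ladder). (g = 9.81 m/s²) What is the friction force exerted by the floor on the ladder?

f ≈ 569 N

Torques about the foot: N_wall · 4.6 sin 49° = 26.6×9.81×2.3 cos 49° + 87.7×9.81×2.8 cos 49° → N_wall = 568.65 N.
ΣF_x = 0: f_floor = N_wall = 568.65 N.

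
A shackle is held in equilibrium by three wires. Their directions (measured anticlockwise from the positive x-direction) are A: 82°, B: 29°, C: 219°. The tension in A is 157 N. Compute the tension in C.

T_C ≈ 722 N

Resolve: ΣF_x = 157 cos 82° + T_B cos 29° + T_C cos 219° = 0.
        ΣF_y = 157 sin 82° + T_B sin 29° + T_C sin 219° = 0.
The known terms sum to (21.85, 155.5) N, so 0.8746 T_B − 0.7771 T_C = -21.85 and 0.4848 T_B − 0.6293 T_C = -155.5.
Solving simultaneously: T_B = 616.6 N, T_C = 722.1 N.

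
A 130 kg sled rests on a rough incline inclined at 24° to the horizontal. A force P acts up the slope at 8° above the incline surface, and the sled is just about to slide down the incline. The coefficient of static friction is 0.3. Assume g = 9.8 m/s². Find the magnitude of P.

P ≈ 178 N

On the verge of sliding down the incline, friction equals μN and acts up the slope.
Perpendicular: N + P sin 8° = W cos 24° = 1164 N.
Along incline: P cos 8° + μN = W sin 24° with W sin 24° = 518.2 N.
Solving the pair for P and N: P = 178.2 N, N = 1139 N (and f = μN = 341.7 N).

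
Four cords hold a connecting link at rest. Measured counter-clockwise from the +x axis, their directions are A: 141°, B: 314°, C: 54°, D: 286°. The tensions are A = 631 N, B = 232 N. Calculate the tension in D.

Resolve: ΣF_x = 631 cos 141° + 232 cos 314° + T_C cos 54° + T_D cos 286° = 0.
        ΣF_y = 631 sin 141° + 232 sin 314° + T_C sin 54° + T_D sin 286° = 0.
The known terms sum to (-329.2, 230.2) N, so 0.5878 T_C + 0.2756 T_D = 329.2 and 0.8090 T_C − 0.9613 T_D = -230.2.
Solving simultaneously: T_C = 321.1 N, T_D = 509.7 N.

T_D ≈ 510 N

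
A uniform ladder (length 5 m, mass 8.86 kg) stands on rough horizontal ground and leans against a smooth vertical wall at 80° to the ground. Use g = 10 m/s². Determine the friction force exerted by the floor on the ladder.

Torques about the foot: N_wall · 5 sin 80° = 8.86×10×2.5 cos 80° → N_wall = 7.8113 N.
ΣF_x = 0: f_floor = N_wall = 7.8113 N.

f ≈ 7.81 N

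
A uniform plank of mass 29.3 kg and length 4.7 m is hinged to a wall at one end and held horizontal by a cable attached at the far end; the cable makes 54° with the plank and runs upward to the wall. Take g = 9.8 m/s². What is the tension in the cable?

Take torques about the hinge: T sin 54° · 4.7 = 29.3×9.8×2.35 = 674.78 N·m.
So T = 674.78 / (0.8090 × 4.7) = 177.46 N.

T ≈ 177 N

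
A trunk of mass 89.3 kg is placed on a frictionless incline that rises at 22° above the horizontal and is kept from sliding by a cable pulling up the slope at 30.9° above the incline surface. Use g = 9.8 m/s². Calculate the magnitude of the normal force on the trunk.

Take axes along and perpendicular to the incline. Weight components: W sin 22° = 327.8 N down-slope, W cos 22° = 811.4 N into the surface.
Along incline: T cos 30.9° = W sin 22° → T = 382.1 N.
Perpendicular: N = W cos 22° − T sin 30.9° = 615.2 N.

N ≈ 615 N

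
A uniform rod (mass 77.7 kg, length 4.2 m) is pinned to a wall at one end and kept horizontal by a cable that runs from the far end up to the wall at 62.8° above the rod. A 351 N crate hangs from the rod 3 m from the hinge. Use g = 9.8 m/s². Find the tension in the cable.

T ≈ 710 N

Take torques about the hinge: T sin 62.8° · 4.2 = 77.7×9.8×2.1 + 351×3 = 2652.1 N·m.
So T = 2652.1 / (0.8894 × 4.2) = 709.95 N.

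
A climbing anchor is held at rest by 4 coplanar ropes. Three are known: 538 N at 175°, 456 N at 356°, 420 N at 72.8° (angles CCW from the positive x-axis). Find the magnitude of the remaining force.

Sum the known components: ΣF_x = 43.13 N, ΣF_y = 416.3 N.
For equilibrium the remaining force must supply (−ΣF_x, −ΣF_y) = (-43.13, -416.3) N.
Magnitude = √((-43.13)² + (-416.3)²) = 418.5 N; direction = atan2(-416.3, -43.13) = 264.1°.

F ≈ 419 N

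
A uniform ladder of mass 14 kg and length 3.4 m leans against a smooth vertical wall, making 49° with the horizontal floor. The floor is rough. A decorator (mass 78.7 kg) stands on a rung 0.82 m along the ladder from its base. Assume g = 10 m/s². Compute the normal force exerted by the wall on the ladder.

N_wall ≈ 226 N

Torques about the foot: N_wall · 3.4 sin 49° = 14×10×1.7 cos 49° + 78.7×10×0.82 cos 49° → N_wall = 225.85 N.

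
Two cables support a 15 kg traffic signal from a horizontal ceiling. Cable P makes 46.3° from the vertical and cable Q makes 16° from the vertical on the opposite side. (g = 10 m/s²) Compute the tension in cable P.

T_P ≈ 46.7 N

Angles from the horizontal: cable P is 90° − 46.3° = 43.7°, cable Q is 90° − 16° = 74°.
Weight W = 15 × 10 = 150 N acts straight down.
Horizontal: T_P cos 43.7° = T_Q cos 74°  →  T_Q = 2.623 T_P.
Vertical: T_P sin 43.7° + T_Q sin 74° = 150.
Substituting the horizontal relation into the vertical equation gives 3.212 T_P = 150, so T_P = 46.7 N.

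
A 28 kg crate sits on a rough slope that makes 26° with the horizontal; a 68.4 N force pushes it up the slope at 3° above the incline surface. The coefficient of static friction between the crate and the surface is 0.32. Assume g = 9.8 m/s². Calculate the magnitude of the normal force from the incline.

N ≈ 243 N

Axes along / perpendicular to the incline. W sin 26° = 120.3 N down-slope; W cos 26° = 246.6 N into the surface.
Perpendicular: N = W cos 26° − P sin 3° = 246.6 − 3.58 = 243 N.
Along incline: P cos 3° + f = W sin 26° (friction acts up-slope) → f = 120.3 − 68.31 = 51.98 N.
|f| = 51.98 N ≤ μN = 77.78 N, so the crate is indeed static.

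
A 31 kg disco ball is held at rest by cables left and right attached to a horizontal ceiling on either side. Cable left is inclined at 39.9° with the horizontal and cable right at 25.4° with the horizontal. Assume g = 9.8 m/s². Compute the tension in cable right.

Weight W = 31 × 9.8 = 303.8 N acts straight down.
Horizontal: T_left cos 39.9° = T_right cos 25.4°  →  T_left = 1.177 T_right.
Vertical: T_left sin 39.9° + T_right sin 25.4° = 303.8.
Substituting the horizontal relation into the vertical equation gives 1.184 T_right = 303.8, so T_right = 256.5 N.

T_right ≈ 257 N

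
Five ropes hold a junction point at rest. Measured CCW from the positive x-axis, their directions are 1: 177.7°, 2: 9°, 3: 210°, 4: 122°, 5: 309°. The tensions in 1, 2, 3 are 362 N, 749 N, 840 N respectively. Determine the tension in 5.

Resolve: ΣF_x = 362 cos 177.7° + 749 cos 9° + 840 cos 210° + T_4 cos 122° + T_5 cos 309° = 0.
        ΣF_y = 362 sin 177.7° + 749 sin 9° + 840 sin 210° + T_4 sin 122° + T_5 sin 309° = 0.
The known terms sum to (-349.4, -288.3) N, so -0.5299 T_4 + 0.6293 T_5 = 349.4 and 0.8480 T_4 − 0.7771 T_5 = 288.3.
Solving simultaneously: T_4 = 3717 N, T_5 = 3685 N.

T_5 ≈ 3680 N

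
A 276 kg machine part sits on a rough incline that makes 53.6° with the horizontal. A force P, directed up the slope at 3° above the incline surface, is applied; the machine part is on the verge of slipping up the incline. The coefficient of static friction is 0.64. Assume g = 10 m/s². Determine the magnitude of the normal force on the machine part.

N ≈ 1470 N

On the verge of sliding up the incline, friction equals μN and acts down the slope.
Perpendicular: N + P sin 3° = W cos 53.6° = 1638 N.
Along incline: P cos 3° = W sin 53.6° + μN  with W sin 53.6° = 2222 N.
Solving the pair for P and N: P = 3168 N, N = 1472 N (and f = μN = 942.1 N).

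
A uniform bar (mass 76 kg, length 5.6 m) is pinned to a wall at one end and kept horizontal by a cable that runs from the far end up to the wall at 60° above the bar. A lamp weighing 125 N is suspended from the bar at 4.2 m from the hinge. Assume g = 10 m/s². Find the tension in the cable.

Take torques about the hinge: T sin 60° · 5.6 = 76×10×2.8 + 125×4.2 = 2653 N·m.
So T = 2653 / (0.8660 × 5.6) = 547.04 N.

T ≈ 547 N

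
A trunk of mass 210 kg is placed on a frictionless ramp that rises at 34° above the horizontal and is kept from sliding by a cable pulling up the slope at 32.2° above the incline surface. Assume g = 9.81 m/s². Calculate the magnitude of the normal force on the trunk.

Take axes along and perpendicular to the incline. Weight components: W sin 34° = 1152 N down-slope, W cos 34° = 1708 N into the surface.
Along incline: T cos 32.2° = W sin 34° → T = 1361 N.
Perpendicular: N = W cos 34° − T sin 32.2° = 982.5 N.

N ≈ 982 N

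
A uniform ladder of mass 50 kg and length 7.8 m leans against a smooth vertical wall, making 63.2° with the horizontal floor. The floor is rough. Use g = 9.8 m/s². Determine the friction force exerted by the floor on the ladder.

f ≈ 124 N

Torques about the foot: N_wall · 7.8 sin 63.2° = 50×9.8×3.9 cos 63.2° → N_wall = 123.76 N.
ΣF_x = 0: f_floor = N_wall = 123.76 N.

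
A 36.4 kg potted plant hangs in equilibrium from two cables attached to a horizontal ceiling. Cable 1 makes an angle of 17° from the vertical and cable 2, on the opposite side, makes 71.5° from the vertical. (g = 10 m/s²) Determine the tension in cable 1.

T_1 ≈ 345 N

Angles from the horizontal: cable 1 is 90° − 17° = 73°, cable 2 is 90° − 71.5° = 18.5°.
Weight W = 36.4 × 10 = 364 N acts straight down.
Horizontal: T_1 cos 73° = T_2 cos 18.5°  →  T_2 = 0.3083 T_1.
Vertical: T_1 sin 73° + T_2 sin 18.5° = 364.
Substituting the horizontal relation into the vertical equation gives 1.054 T_1 = 364, so T_1 = 345.3 N.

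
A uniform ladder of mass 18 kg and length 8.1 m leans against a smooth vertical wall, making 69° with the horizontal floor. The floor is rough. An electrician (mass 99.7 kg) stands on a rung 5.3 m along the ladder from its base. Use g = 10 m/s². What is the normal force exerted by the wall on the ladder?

N_wall ≈ 285 N

Torques about the foot: N_wall · 8.1 sin 69° = 18×10×4.05 cos 69° + 99.7×10×5.3 cos 69° → N_wall = 284.96 N.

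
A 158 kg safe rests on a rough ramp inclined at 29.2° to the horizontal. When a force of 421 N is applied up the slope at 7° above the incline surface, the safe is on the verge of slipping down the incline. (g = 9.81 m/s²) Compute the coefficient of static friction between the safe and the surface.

On the verge of sliding down the incline, friction is at its maximum μN and acts up the slope.
Perpendicular to incline: N = W cos 29.2° − P sin 7° = 1353 − 51.31 = 1302 N.
Along incline: P cos 7° + μN = W sin 29.2° → μ = (W sin 29.2° − P cos 7°) / N = 0.2599.

μ ≈ 0.260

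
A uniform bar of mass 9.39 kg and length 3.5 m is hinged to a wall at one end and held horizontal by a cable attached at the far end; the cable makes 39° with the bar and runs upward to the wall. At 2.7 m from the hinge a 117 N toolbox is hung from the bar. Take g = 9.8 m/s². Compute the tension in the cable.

T ≈ 217 N

Take torques about the hinge: T sin 39° · 3.5 = 9.39×9.8×1.75 + 117×2.7 = 476.94 N·m.
So T = 476.94 / (0.6293 × 3.5) = 216.53 N.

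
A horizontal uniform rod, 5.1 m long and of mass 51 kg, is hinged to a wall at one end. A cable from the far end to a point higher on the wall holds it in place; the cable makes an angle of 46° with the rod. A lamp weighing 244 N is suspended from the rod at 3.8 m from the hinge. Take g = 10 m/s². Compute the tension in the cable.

T ≈ 607 N

Take torques about the hinge: T sin 46° · 5.1 = 51×10×2.55 + 244×3.8 = 2227.7 N·m.
So T = 2227.7 / (0.7193 × 5.1) = 607.23 N.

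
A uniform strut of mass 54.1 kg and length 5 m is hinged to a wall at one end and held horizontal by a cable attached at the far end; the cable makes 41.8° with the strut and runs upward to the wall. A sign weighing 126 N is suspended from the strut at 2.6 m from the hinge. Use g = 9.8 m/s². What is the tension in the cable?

T ≈ 496 N

Take torques about the hinge: T sin 41.8° · 5 = 54.1×9.8×2.5 + 126×2.6 = 1653.1 N·m.
So T = 1653.1 / (0.6665 × 5) = 496.01 N.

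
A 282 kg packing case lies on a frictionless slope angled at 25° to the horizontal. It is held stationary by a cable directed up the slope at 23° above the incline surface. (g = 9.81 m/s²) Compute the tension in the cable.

Take axes along and perpendicular to the incline. Weight components: W sin 25° = 1169 N down-slope, W cos 25° = 2507 N into the surface.
Along incline: T cos 23° = W sin 25° → T = 1270 N.
Perpendicular: N = W cos 25° − T sin 23° = 2011 N.

T ≈ 1270 N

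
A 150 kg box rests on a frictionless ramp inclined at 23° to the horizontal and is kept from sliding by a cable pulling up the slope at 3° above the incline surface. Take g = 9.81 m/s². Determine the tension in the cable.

Take axes along and perpendicular to the incline. Weight components: W sin 23° = 575 N down-slope, W cos 23° = 1355 N into the surface.
Along incline: T cos 3° = W sin 23° → T = 575.7 N.
Perpendicular: N = W cos 23° − T sin 3° = 1324 N.

T ≈ 576 N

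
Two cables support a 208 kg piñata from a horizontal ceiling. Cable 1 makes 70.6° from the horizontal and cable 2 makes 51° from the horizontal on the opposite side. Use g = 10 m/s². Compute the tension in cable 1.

T_1 ≈ 1540 N

Weight W = 208 × 10 = 2080 N acts straight down.
Horizontal: T_1 cos 70.6° = T_2 cos 51°  →  T_2 = 0.5278 T_1.
Vertical: T_1 sin 70.6° + T_2 sin 51° = 2080.
Substituting the horizontal relation into the vertical equation gives 1.353 T_1 = 2080, so T_1 = 1537 N.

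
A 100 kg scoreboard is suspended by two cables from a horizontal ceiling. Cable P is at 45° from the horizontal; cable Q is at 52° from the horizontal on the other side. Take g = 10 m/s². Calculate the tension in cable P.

Weight W = 100 × 10 = 1000 N acts straight down.
Horizontal: T_P cos 45° = T_Q cos 52°  →  T_Q = 1.149 T_P.
Vertical: T_P sin 45° + T_Q sin 52° = 1000.
Substituting the horizontal relation into the vertical equation gives 1.612 T_P = 1000, so T_P = 620.3 N.

T_P ≈ 620 N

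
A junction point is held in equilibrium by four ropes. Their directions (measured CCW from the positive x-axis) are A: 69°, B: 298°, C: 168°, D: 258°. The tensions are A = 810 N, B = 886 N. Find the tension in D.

T_D ≈ 121 N

Resolve: ΣF_x = 810 cos 69° + 886 cos 298° + T_C cos 168° + T_D cos 258° = 0.
        ΣF_y = 810 sin 69° + 886 sin 298° + T_C sin 168° + T_D sin 258° = 0.
The known terms sum to (706.2, -26.09) N, so -0.9781 T_C − 0.2079 T_D = -706.2 and 0.2079 T_C − 0.9781 T_D = 26.09.
Solving simultaneously: T_C = 696.2 N, T_D = 121.3 N.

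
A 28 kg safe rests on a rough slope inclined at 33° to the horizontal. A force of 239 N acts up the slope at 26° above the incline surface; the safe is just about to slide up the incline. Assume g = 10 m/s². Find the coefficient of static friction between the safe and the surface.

On the verge of sliding up the incline, friction is at its maximum μN and acts down the slope.
Perpendicular to incline: N = W cos 33° − P sin 26° = 234.8 − 104.8 = 130.1 N.
Along incline: P cos 26° − μN = W sin 33° → μ = −(W sin 33° − P cos 26°) / N = 0.4791.

μ ≈ 0.479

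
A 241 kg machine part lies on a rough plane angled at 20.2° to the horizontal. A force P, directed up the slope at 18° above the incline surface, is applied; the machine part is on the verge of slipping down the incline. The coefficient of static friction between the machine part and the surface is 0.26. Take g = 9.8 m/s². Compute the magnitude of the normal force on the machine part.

N ≈ 2130 N

On the verge of sliding down the incline, friction equals μN and acts up the slope.
Perpendicular: N + P sin 18° = W cos 20.2° = 2217 N.
Along incline: P cos 18° + μN = W sin 20.2° with W sin 20.2° = 815.5 N.
Solving the pair for P and N: P = 274.7 N, N = 2132 N (and f = μN = 554.2 N).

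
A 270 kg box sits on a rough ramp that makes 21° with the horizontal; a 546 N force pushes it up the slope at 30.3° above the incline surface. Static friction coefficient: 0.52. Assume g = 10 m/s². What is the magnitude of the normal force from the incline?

N ≈ 2250 N

Axes along / perpendicular to the incline. W sin 21° = 967.6 N down-slope; W cos 21° = 2521 N into the surface.
Perpendicular: N = W cos 21° − P sin 30.3° = 2521 − 275.5 = 2245 N.
Along incline: P cos 30.3° + f = W sin 21° (friction acts up-slope) → f = 967.6 − 471.4 = 496.2 N.
|f| = 496.2 N ≤ μN = 1168 N, so the box is indeed static.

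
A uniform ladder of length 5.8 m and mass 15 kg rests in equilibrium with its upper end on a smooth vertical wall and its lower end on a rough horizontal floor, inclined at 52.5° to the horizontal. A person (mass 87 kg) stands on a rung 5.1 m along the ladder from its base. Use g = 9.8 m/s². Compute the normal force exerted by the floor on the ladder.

ΣF_y = 0: N_floor = 15×9.8 + 87×9.8 = 999.6 N.

N_floor ≈ 1000 N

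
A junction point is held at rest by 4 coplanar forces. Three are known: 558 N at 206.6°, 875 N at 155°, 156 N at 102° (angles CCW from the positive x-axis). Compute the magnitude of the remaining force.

Sum the known components: ΣF_x = -1324 N, ΣF_y = 272.5 N.
For equilibrium the remaining force must supply (−ΣF_x, −ΣF_y) = (1324, -272.5) N.
Magnitude = √((1324)² + (-272.5)²) = 1352 N; direction = atan2(-272.5, 1324) = 348.4°.

F ≈ 1350 N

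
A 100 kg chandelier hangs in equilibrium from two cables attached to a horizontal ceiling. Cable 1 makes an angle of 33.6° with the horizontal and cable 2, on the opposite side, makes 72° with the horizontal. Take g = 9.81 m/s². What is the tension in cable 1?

Weight W = 100 × 9.81 = 981 N acts straight down.
Horizontal: T_1 cos 33.6° = T_2 cos 72°  →  T_2 = 2.695 T_1.
Vertical: T_1 sin 33.6° + T_2 sin 72° = 981.
Substituting the horizontal relation into the vertical equation gives 3.117 T_1 = 981, so T_1 = 314.7 N.

T_1 ≈ 315 N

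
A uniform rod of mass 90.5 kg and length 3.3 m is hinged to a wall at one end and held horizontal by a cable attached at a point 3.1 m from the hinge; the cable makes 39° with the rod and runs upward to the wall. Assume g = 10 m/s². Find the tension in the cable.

T ≈ 765 N

Take torques about the hinge: T sin 39° · 3.1 = 90.5×10×1.65 = 1493.2 N·m.
So T = 1493.2 / (0.6293 × 3.1) = 765.42 N.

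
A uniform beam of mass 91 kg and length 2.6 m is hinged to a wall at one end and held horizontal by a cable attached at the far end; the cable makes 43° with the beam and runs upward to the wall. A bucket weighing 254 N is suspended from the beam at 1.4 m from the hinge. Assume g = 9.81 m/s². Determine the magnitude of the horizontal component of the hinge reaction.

Take torques about the hinge: T sin 43° · 2.6 = 91×9.81×1.3 + 254×1.4 = 1516.1 N·m.
So T = 1516.1 / (0.6820 × 2.6) = 855.02 N.
ΣF_x = 0: H_x = T cos 43° = 625.32 N.

H_x ≈ 625 N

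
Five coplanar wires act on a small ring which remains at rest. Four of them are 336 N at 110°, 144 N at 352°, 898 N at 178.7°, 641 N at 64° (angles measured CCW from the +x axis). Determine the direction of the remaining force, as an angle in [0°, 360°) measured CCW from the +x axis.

θ ≈ 303°

Sum the known components: ΣF_x = -589.1 N, ΣF_y = 892.2 N.
For equilibrium the remaining force must supply (−ΣF_x, −ΣF_y) = (589.1, -892.2) N.
Magnitude = √((589.1)² + (-892.2)²) = 1069 N; direction = atan2(-892.2, 589.1) = 303.4°.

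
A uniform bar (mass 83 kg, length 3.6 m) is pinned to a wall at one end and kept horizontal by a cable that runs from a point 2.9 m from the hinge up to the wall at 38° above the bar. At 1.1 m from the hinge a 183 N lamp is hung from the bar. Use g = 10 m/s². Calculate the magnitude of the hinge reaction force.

Take torques about the hinge: T sin 38° · 2.9 = 83×10×1.8 + 183×1.1 = 1695.3 N·m.
So T = 1695.3 / (0.6157 × 2.9) = 949.53 N.
ΣF_x = 0: H_x = T cos 38° = 748.24 N.
ΣF_y = 0: H_y = (83×10 + 183) − T sin 38° = 1013 − 584.59 = 428.41 N.
|H| = √(H_x² + H_y²) = √((748.24)² + (428.41)²) = 862.2 N.

|H| ≈ 862 N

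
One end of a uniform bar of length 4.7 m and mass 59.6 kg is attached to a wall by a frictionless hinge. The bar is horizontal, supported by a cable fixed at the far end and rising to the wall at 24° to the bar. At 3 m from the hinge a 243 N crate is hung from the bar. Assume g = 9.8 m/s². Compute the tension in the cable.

Take torques about the hinge: T sin 24° · 4.7 = 59.6×9.8×2.35 + 243×3 = 2101.6 N·m.
So T = 2101.6 / (0.4067 × 4.7) = 1099.4 N.

T ≈ 1100 N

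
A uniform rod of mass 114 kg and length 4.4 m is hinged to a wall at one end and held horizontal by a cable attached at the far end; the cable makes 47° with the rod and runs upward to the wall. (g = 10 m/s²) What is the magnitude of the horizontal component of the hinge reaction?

H_x ≈ 532 N

Take torques about the hinge: T sin 47° · 4.4 = 114×10×2.2 = 2508 N·m.
So T = 2508 / (0.7314 × 4.4) = 779.38 N.
ΣF_x = 0: H_x = T cos 47° = 531.53 N.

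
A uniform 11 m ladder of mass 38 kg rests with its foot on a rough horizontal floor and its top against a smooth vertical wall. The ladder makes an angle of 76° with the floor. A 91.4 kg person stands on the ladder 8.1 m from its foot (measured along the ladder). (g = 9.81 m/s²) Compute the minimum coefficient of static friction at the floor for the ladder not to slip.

ΣF_y = 0: N_floor = 38×9.81 + 91.4×9.81 = 1269.4 N.
Torques about the foot: N_wall · 11 sin 76° = 38×9.81×5.5 cos 76° + 91.4×9.81×8.1 cos 76° → N_wall = 211.09 N.
ΣF_x = 0: f_floor = N_wall = 211.09 N.
μ_min = f_floor / N_floor = 211.09 / 1269.4 = 0.1663.

μ_min ≈ 0.166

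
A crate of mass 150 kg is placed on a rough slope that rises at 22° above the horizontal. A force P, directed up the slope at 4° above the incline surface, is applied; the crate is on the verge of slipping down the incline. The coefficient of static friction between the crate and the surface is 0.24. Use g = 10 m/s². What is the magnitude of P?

On the verge of sliding down the incline, friction equals μN and acts up the slope.
Perpendicular: N + P sin 4° = W cos 22° = 1391 N.
Along incline: P cos 4° + μN = W sin 22° with W sin 22° = 561.9 N.
Solving the pair for P and N: P = 232.6 N, N = 1375 N (and f = μN = 329.9 N).

P ≈ 233 N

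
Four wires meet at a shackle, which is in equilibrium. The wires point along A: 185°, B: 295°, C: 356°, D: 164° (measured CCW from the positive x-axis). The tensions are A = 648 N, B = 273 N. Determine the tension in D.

Resolve: ΣF_x = 648 cos 185° + 273 cos 295° + T_C cos 356° + T_D cos 164° = 0.
        ΣF_y = 648 sin 185° + 273 sin 295° + T_C sin 356° + T_D sin 164° = 0.
The known terms sum to (-530.2, -303.9) N, so 0.9976 T_C − 0.9613 T_D = 530.2 and -0.0698 T_C + 0.2756 T_D = 303.9.
Solving simultaneously: T_C = 2108 N, T_D = 1636 N.

T_D ≈ 1640 N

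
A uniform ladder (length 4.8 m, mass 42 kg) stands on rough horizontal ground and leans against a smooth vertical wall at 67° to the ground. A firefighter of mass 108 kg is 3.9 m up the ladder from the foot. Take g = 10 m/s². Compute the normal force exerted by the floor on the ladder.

ΣF_y = 0: N_floor = 42×10 + 108×10 = 1500 N.

N_floor ≈ 1500 N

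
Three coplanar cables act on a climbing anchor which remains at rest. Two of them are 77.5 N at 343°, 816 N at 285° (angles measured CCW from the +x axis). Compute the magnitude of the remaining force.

Sum the known components: ΣF_x = 285.3 N, ΣF_y = -810.9 N.
For equilibrium the remaining force must supply (−ΣF_x, −ΣF_y) = (-285.3, 810.9) N.
Magnitude = √((-285.3)² + (810.9)²) = 859.6 N; direction = atan2(810.9, -285.3) = 109.4°.

F ≈ 860 N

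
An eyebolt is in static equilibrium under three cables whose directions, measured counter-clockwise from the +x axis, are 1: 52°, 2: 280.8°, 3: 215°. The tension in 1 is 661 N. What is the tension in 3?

Resolve: ΣF_x = 661 cos 52° + T_2 cos 280.8° + T_3 cos 215° = 0.
        ΣF_y = 661 sin 52° + T_2 sin 280.8° + T_3 sin 215° = 0.
The known terms sum to (407, 520.9) N, so 0.1874 T_2 − 0.8192 T_3 = -407 and -0.9823 T_2 − 0.5736 T_3 = -520.9.
Solving simultaneously: T_2 = 211.9 N, T_3 = 545.3 N.

T_3 ≈ 545 N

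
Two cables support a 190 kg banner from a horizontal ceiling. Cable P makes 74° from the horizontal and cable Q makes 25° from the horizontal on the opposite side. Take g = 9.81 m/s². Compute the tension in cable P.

Weight W = 190 × 9.81 = 1864 N acts straight down.
Horizontal: T_P cos 74° = T_Q cos 25°  →  T_Q = 0.3041 T_P.
Vertical: T_P sin 74° + T_Q sin 25° = 1864.
Substituting the horizontal relation into the vertical equation gives 1.09 T_P = 1864, so T_P = 1710 N.

T_P ≈ 1710 N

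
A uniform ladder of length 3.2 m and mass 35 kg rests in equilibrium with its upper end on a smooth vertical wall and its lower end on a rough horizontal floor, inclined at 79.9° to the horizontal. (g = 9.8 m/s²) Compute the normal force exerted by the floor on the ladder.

ΣF_y = 0: N_floor = 35×9.8 = 343 N.

N_floor ≈ 343 N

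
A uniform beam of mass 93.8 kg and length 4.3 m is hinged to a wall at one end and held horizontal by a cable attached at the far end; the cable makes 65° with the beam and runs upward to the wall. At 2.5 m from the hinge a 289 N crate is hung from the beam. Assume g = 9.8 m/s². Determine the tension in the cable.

Take torques about the hinge: T sin 65° · 4.3 = 93.8×9.8×2.15 + 289×2.5 = 2698.9 N·m.
So T = 2698.9 / (0.9063 × 4.3) = 692.53 N.

T ≈ 693 N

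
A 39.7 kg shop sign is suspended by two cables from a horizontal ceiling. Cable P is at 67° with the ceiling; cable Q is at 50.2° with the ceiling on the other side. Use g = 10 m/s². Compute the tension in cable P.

Weight W = 39.7 × 10 = 397 N acts straight down.
Horizontal: T_P cos 67° = T_Q cos 50.2°  →  T_Q = 0.6104 T_P.
Vertical: T_P sin 67° + T_Q sin 50.2° = 397.
Substituting the horizontal relation into the vertical equation gives 1.389 T_P = 397, so T_P = 285.7 N.

T_P ≈ 286 N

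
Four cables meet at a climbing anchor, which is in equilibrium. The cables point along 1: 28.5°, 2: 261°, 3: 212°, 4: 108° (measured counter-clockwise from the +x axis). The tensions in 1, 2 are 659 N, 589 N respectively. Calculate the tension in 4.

Resolve: ΣF_x = 659 cos 28.5° + 589 cos 261° + T_3 cos 212° + T_4 cos 108° = 0.
        ΣF_y = 659 sin 28.5° + 589 sin 261° + T_3 sin 212° + T_4 sin 108° = 0.
The known terms sum to (487, -267.3) N, so -0.8480 T_3 − 0.3090 T_4 = -487 and -0.5299 T_3 + 0.9511 T_4 = 267.3.
Solving simultaneously: T_3 = 392.2 N, T_4 = 499.6 N.

T_4 ≈ 500 N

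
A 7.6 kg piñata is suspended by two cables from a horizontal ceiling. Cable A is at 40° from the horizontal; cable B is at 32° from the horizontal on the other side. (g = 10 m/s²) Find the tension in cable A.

T_A ≈ 67.8 N

Weight W = 7.6 × 10 = 76 N acts straight down.
Horizontal: T_A cos 40° = T_B cos 32°  →  T_B = 0.9033 T_A.
Vertical: T_A sin 40° + T_B sin 32° = 76.
Substituting the horizontal relation into the vertical equation gives 1.121 T_A = 76, so T_A = 67.77 N.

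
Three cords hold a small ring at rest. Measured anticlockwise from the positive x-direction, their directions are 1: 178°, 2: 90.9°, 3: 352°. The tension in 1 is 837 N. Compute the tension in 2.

Resolve: ΣF_x = 837 cos 178° + T_2 cos 90.9° + T_3 cos 352° = 0.
        ΣF_y = 837 sin 178° + T_2 sin 90.9° + T_3 sin 352° = 0.
The known terms sum to (-836.5, 29.21) N, so -0.0157 T_2 + 0.9903 T_3 = 836.5 and 0.9999 T_2 − 0.1392 T_3 = -29.21.
Solving simultaneously: T_2 = 88.56 N, T_3 = 846.1 N.

T_2 ≈ 88.6 N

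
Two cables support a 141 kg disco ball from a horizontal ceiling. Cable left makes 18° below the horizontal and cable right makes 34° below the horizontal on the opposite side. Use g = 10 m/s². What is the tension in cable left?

Weight W = 141 × 10 = 1410 N acts straight down.
Horizontal: T_left cos 18° = T_right cos 34°  →  T_right = 1.147 T_left.
Vertical: T_left sin 18° + T_right sin 34° = 1410.
Substituting the horizontal relation into the vertical equation gives 0.9505 T_left = 1410, so T_left = 1483 N.

T_left ≈ 1480 N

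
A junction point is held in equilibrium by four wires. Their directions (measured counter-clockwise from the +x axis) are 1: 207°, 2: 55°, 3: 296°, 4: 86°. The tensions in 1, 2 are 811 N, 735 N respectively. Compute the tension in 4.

T_4 ≈ 336 N

Resolve: ΣF_x = 811 cos 207° + 735 cos 55° + T_3 cos 296° + T_4 cos 86° = 0.
        ΣF_y = 811 sin 207° + 735 sin 55° + T_3 sin 296° + T_4 sin 86° = 0.
The known terms sum to (-301, 233.9) N, so 0.4384 T_3 + 0.0698 T_4 = 301 and -0.8988 T_3 + 0.9976 T_4 = -233.9.
Solving simultaneously: T_3 = 633.2 N, T_4 = 336.1 N.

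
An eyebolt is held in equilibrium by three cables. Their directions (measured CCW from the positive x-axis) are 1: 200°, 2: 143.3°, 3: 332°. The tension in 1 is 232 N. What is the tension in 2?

T_2 ≈ 1140 N

Resolve: ΣF_x = 232 cos 200° + T_2 cos 143.3° + T_3 cos 332° = 0.
        ΣF_y = 232 sin 200° + T_2 sin 143.3° + T_3 sin 332° = 0.
The known terms sum to (-218, -79.35) N, so -0.8018 T_2 + 0.8829 T_3 = 218 and 0.5976 T_2 − 0.4695 T_3 = 79.35.
Solving simultaneously: T_2 = 1140 N, T_3 = 1282 N.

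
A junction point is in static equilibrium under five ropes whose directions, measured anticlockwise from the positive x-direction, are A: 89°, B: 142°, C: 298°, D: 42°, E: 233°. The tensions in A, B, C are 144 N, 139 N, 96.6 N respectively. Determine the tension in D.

T_D ≈ 713 N

Resolve: ΣF_x = 144 cos 89° + 139 cos 142° + 96.6 cos 298° + T_D cos 42° + T_E cos 233° = 0.
        ΣF_y = 144 sin 89° + 139 sin 142° + 96.6 sin 298° + T_D sin 42° + T_E sin 233° = 0.
The known terms sum to (-61.67, 144.3) N, so 0.7431 T_D − 0.6018 T_E = 61.67 and 0.6691 T_D − 0.7986 T_E = -144.3.
Solving simultaneously: T_D = 713.1 N, T_E = 778.1 N.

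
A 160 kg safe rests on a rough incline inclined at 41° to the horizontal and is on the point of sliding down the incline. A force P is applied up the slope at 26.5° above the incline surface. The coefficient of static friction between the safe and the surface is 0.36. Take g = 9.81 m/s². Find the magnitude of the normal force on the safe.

N ≈ 818 N

On the verge of sliding down the incline, friction equals μN and acts up the slope.
Perpendicular: N + P sin 26.5° = W cos 41° = 1185 N.
Along incline: P cos 26.5° + μN = W sin 41° with W sin 41° = 1030 N.
Solving the pair for P and N: P = 821.6 N, N = 818 N (and f = μN = 294.5 N).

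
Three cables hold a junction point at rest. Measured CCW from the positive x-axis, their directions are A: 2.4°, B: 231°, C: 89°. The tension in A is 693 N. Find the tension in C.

T_C ≈ 844 N

Resolve: ΣF_x = 693 cos 2.4° + T_B cos 231° + T_C cos 89° = 0.
        ΣF_y = 693 sin 2.4° + T_B sin 231° + T_C sin 89° = 0.
The known terms sum to (692.4, 29.02) N, so -0.6293 T_B + 0.0175 T_C = -692.4 and -0.7771 T_B + 0.9998 T_C = -29.02.
Solving simultaneously: T_B = 1124 N, T_C = 844.3 N.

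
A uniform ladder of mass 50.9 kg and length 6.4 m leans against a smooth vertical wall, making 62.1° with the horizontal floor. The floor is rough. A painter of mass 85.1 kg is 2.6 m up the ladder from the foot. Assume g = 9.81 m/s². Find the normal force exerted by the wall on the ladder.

Torques about the foot: N_wall · 6.4 sin 62.1° = 50.9×9.81×3.2 cos 62.1° + 85.1×9.81×2.6 cos 62.1° → N_wall = 311.76 N.

N_wall ≈ 312 N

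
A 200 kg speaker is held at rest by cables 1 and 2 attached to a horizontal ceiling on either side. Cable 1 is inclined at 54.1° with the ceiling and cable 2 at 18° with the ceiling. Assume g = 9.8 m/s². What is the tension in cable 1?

Weight W = 200 × 9.8 = 1960 N acts straight down.
Horizontal: T_1 cos 54.1° = T_2 cos 18°  →  T_2 = 0.6165 T_1.
Vertical: T_1 sin 54.1° + T_2 sin 18° = 1960.
Substituting the horizontal relation into the vertical equation gives 1.001 T_1 = 1960, so T_1 = 1959 N.

T_1 ≈ 1960 N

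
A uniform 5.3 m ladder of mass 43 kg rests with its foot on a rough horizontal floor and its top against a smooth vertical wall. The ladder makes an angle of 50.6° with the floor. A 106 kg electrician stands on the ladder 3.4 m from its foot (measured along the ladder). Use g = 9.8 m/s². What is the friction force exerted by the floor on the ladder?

f ≈ 720 N

Torques about the foot: N_wall · 5.3 sin 50.6° = 43×9.8×2.65 cos 50.6° + 106×9.8×3.4 cos 50.6° → N_wall = 720.46 N.
ΣF_x = 0: f_floor = N_wall = 720.46 N.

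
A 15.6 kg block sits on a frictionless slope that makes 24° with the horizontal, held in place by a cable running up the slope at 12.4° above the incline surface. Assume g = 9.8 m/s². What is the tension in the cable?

T ≈ 63.7 N

Take axes along and perpendicular to the incline. Weight components: W sin 24° = 62.18 N down-slope, W cos 24° = 139.7 N into the surface.
Along incline: T cos 12.4° = W sin 24° → T = 63.67 N.
Perpendicular: N = W cos 24° − T sin 12.4° = 126 N.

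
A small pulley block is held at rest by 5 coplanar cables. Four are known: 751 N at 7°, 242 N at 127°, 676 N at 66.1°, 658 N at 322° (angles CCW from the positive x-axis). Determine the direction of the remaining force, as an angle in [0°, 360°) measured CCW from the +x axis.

θ ≈ 200°

Sum the known components: ΣF_x = 1392 N, ΣF_y = 497.7 N.
For equilibrium the remaining force must supply (−ΣF_x, −ΣF_y) = (-1392, -497.7) N.
Magnitude = √((-1392)² + (-497.7)²) = 1478 N; direction = atan2(-497.7, -1392) = 199.7°.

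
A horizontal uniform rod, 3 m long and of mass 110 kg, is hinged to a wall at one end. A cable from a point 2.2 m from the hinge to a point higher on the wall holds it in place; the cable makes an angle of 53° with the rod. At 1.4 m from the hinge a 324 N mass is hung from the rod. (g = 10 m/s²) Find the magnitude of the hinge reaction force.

|H| ≈ 859 N

Take torques about the hinge: T sin 53° · 2.2 = 110×10×1.5 + 324×1.4 = 2103.6 N·m.
So T = 2103.6 / (0.7986 × 2.2) = 1197.3 N.
ΣF_x = 0: H_x = T cos 53° = 720.53 N.
ΣF_y = 0: H_y = (110×10 + 324) − T sin 53° = 1424 − 956.18 = 467.82 N.
|H| = √(H_x² + H_y²) = √((720.53)² + (467.82)²) = 859.08 N.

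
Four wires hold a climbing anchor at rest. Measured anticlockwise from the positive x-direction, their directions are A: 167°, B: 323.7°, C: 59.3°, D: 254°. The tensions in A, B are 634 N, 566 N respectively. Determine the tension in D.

Resolve: ΣF_x = 634 cos 167° + 566 cos 323.7° + T_C cos 59.3° + T_D cos 254° = 0.
        ΣF_y = 634 sin 167° + 566 sin 323.7° + T_C sin 59.3° + T_D sin 254° = 0.
The known terms sum to (-161.6, -192.5) N, so 0.5105 T_C − 0.2756 T_D = 161.6 and 0.8599 T_C − 0.9613 T_D = 192.5.
Solving simultaneously: T_C = 403.1 N, T_D = 160.3 N.

T_D ≈ 160 N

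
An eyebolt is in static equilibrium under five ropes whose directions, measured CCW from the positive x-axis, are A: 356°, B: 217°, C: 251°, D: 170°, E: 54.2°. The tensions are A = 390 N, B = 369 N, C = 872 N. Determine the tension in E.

T_E ≈ 1210 N

Resolve: ΣF_x = 390 cos 356° + 369 cos 217° + 872 cos 251° + T_D cos 170° + T_E cos 54.2° = 0.
        ΣF_y = 390 sin 356° + 369 sin 217° + 872 sin 251° + T_D sin 170° + T_E sin 54.2° = 0.
The known terms sum to (-189.5, -1074) N, so -0.9848 T_D + 0.5850 T_E = 189.5 and 0.1736 T_D + 0.8111 T_E = 1074.
Solving simultaneously: T_D = 526.9 N, T_E = 1211 N.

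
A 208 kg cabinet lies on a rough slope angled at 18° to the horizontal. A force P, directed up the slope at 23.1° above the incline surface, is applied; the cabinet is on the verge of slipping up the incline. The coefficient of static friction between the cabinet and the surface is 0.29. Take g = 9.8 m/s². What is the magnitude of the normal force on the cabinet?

On the verge of sliding up the incline, friction equals μN and acts down the slope.
Perpendicular: N + P sin 23.1° = W cos 18° = 1939 N.
Along incline: P cos 23.1° = W sin 18° + μN  with W sin 18° = 629.9 N.
Solving the pair for P and N: P = 1153 N, N = 1486 N (and f = μN = 431 N).

N ≈ 1490 N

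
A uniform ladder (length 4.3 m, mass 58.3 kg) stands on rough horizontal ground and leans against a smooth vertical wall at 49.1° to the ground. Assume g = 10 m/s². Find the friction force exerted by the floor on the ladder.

Torques about the foot: N_wall · 4.3 sin 49.1° = 58.3×10×2.15 cos 49.1° → N_wall = 252.51 N.
ΣF_x = 0: f_floor = N_wall = 252.51 N.

f ≈ 253 N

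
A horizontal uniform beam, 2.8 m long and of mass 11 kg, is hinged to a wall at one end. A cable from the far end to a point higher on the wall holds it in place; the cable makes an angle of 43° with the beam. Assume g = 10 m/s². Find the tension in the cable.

T ≈ 80.6 N

Take torques about the hinge: T sin 43° · 2.8 = 11×10×1.4 = 154 N·m.
So T = 154 / (0.6820 × 2.8) = 80.645 N.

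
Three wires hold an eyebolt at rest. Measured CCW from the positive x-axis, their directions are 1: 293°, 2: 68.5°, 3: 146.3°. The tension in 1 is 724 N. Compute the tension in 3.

T_3 ≈ 519 N

Resolve: ΣF_x = 724 cos 293° + T_2 cos 68.5° + T_3 cos 146.3° = 0.
        ΣF_y = 724 sin 293° + T_2 sin 68.5° + T_3 sin 146.3° = 0.
The known terms sum to (282.9, -666.4) N, so 0.3665 T_2 − 0.8320 T_3 = -282.9 and 0.9304 T_2 + 0.5548 T_3 = 666.4.
Solving simultaneously: T_2 = 406.7 N, T_3 = 519.2 N.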